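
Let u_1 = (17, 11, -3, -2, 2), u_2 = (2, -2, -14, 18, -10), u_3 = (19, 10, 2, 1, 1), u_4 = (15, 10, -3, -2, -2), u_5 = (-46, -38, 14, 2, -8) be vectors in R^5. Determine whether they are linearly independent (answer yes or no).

yes

Form the matrix with these vectors as rows and row reduce.
R2 ← R2 − (2/17)·R1: [0, -56/17, -232/17, 310/17, -174/17]
R3 ← R3 − (19/17)·R1: [0, -39/17, 91/17, 55/17, -21/17]
R4 ← R4 − (15/17)·R1: [0, 5/17, -6/17, -4/17, -64/17]
R5 ← R5 + (46/17)·R1: [0, -140/17, 100/17, -58/17, -44/17]
R3 ← R3 − (39/56)·R2: [0, 0, 104/7, -265/28, 165/28]
R4 ← R4 + (5/56)·R2: [0, 0, -11/7, 39/28, -131/28]
R5 ← R5 − (5/2)·R2: [0, 0, 40, -49, 23]
R4 ← R4 + (11/104)·R3: [0, 0, 0, 163/416, -1687/416]
R5 ← R5 − (35/13)·R3: [0, 0, 0, -1223/52, 371/52]
R5 ← R5 + (9784/163)·R4: [0, 0, 0, 0, -38514/163]
5 nonzero rows, so the 5 vectors span a space of dimension 5.
Since 5 = 5, the vectors are linearly independent.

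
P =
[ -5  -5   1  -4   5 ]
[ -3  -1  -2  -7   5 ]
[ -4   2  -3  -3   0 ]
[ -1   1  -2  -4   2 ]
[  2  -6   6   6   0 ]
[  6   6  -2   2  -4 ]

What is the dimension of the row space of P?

Row reduce to echelon form.
R2 ← R2 − (3/5)·R1: [0, 2, -13/5, -23/5, 2]
R3 ← R3 − (4/5)·R1: [0, 6, -19/5, 1/5, -4]
R4 ← R4 − (1/5)·R1: [0, 2, -11/5, -16/5, 1]
R5 ← R5 + (2/5)·R1: [0, -8, 32/5, 22/5, 2]
R6 ← R6 + (6/5)·R1: [0, 0, -4/5, -14/5, 2]
R3 ← R3 − (3)·R2: [0, 0, 4, 14, -10]
R4 ← R4 − R2: [0, 0, 2/5, 7/5, -1]
R5 ← R5 + (4)·R2: [0, 0, -4, -14, 10]
R4 ← R4 − (1/10)·R3: [0, 0, 0, 0, 0]
R5 ← R5 + R3: [0, 0, 0, 0, 0]
R6 ← R6 + (1/5)·R3: [0, 0, 0, 0, 0]
Echelon form has 3 nonzero rows, so rank(P) = 3.
The row space has dimension equal to the rank: 3.

3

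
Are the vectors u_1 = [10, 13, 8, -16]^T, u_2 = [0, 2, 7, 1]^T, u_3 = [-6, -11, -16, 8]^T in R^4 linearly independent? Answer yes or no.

no

Form the matrix with these vectors as rows and row reduce.
R3 ← R3 + (3/5)·R1: [0, -16/5, -56/5, -8/5]
R3 ← R3 + (8/5)·R2: [0, 0, 0, 0]
2 nonzero rows, so the 3 vectors span a space of dimension 2.
Since 2 < 3, the vectors are linearly dependent.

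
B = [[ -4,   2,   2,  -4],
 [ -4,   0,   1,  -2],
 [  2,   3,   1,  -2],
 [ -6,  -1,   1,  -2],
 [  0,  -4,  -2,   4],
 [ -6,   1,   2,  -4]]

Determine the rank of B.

Row reduce to echelon form.
R2 ← R2 − R1: [0, -2, -1, 2]
R3 ← R3 + (1/2)·R1: [0, 4, 2, -4]
R4 ← R4 − (3/2)·R1: [0, -4, -2, 4]
R6 ← R6 − (3/2)·R1: [0, -2, -1, 2]
R3 ← R3 + (2)·R2: [0, 0, 0, 0]
R4 ← R4 − (2)·R2: [0, 0, 0, 0]
R5 ← R5 − (2)·R2: [0, 0, 0, 0]
R6 ← R6 − R2: [0, 0, 0, 0]
Echelon form has 2 nonzero rows, so rank(B) = 2.

2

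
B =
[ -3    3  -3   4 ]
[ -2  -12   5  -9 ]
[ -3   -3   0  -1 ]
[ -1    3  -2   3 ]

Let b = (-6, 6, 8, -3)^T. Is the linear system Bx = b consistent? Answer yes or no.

no

Row reduce the augmented matrix [B | b].
R2 ← R2 − (2/3)·R1: [0, -14, 7, -35/3, 10]
R3 ← R3 − R1: [0, -6, 3, -5, 14]
R4 ← R4 − (1/3)·R1: [0, 2, -1, 5/3, -1]
R3 ← R3 − (3/7)·R2: [0, 0, 0, 0, 68/7]
R4 ← R4 + (1/7)·R2: [0, 0, 0, 0, 3/7]
R4 ← R4 − (3/68)·R3: [0, 0, 0, 0, 0]
The echelon form has 3 nonzero rows; the last pivot sits in the augmented column, so rank(B) = 2 but rank([B|b]) = 3.
Since the ranks differ, the system is inconsistent.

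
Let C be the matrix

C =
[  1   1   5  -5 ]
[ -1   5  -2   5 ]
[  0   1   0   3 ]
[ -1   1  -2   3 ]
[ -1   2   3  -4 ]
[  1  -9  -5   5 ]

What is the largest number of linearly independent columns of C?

4

Row reduce to echelon form.
R2 ← R2 + R1: [0, 6, 3, 0]
R4 ← R4 + R1: [0, 2, 3, -2]
R5 ← R5 + R1: [0, 3, 8, -9]
R6 ← R6 − R1: [0, -10, -10, 10]
R3 ← R3 − (1/6)·R2: [0, 0, -1/2, 3]
R4 ← R4 − (1/3)·R2: [0, 0, 2, -2]
R5 ← R5 − (1/2)·R2: [0, 0, 13/2, -9]
R6 ← R6 + (5/3)·R2: [0, 0, -5, 10]
R4 ← R4 + (4)·R3: [0, 0, 0, 10]
R5 ← R5 + (13)·R3: [0, 0, 0, 30]
R6 ← R6 − (10)·R3: [0, 0, 0, -20]
R5 ← R5 − (3)·R4: [0, 0, 0, 0]
R6 ← R6 + (2)·R4: [0, 0, 0, 0]
Echelon form has 4 nonzero rows, so rank(C) = 4.
The rank gives the maximum number of linearly independent columns: 4.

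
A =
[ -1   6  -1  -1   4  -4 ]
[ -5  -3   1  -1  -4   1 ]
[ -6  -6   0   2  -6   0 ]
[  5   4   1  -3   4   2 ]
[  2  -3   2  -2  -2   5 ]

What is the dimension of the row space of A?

Row reduce to echelon form.
R2 ← R2 − (5)·R1: [0, -33, 6, 4, -24, 21]
R3 ← R3 − (6)·R1: [0, -42, 6, 8, -30, 24]
R4 ← R4 + (5)·R1: [0, 34, -4, -8, 24, -18]
R5 ← R5 + (2)·R1: [0, 9, 0, -4, 6, -3]
R3 ← R3 − (14/11)·R2: [0, 0, -18/11, 32/11, 6/11, -30/11]
R4 ← R4 + (34/33)·R2: [0, 0, 24/11, -128/33, -8/11, 40/11]
R5 ← R5 + (3/11)·R2: [0, 0, 18/11, -32/11, -6/11, 30/11]
R4 ← R4 + (4/3)·R3: [0, 0, 0, 0, 0, 0]
R5 ← R5 + R3: [0, 0, 0, 0, 0, 0]
Echelon form has 3 nonzero rows, so rank(A) = 3.
The row space has dimension equal to the rank: 3.

3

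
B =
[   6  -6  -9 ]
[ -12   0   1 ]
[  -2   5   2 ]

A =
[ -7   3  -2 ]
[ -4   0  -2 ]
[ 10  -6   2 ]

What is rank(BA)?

2

First compute BA:
[[-108,  72, -18],
 [ 94, -42,  26],
 [ 14, -18,  -2]]
Now row reduce the product.
R2 ← R2 + (47/54)·R1: [0, 62/3, 31/3]
R3 ← R3 + (7/54)·R1: [0, -26/3, -13/3]
R3 ← R3 + (13/31)·R2: [0, 0, 0]
2 nonzero rows, so rank(BA) = 2.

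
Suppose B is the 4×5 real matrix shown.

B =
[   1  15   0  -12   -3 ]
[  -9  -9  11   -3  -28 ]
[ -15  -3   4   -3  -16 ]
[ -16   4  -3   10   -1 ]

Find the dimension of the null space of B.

1

Row reduce to echelon form.
R2 ← R2 + (9)·R1: [0, 126, 11, -111, -55]
R3 ← R3 + (15)·R1: [0, 222, 4, -183, -61]
R4 ← R4 + (16)·R1: [0, 244, -3, -182, -49]
R3 ← R3 − (37/21)·R2: [0, 0, -323/21, 88/7, 754/21]
R4 ← R4 − (122/63)·R2: [0, 0, -1531/63, 692/21, 3623/63]
R4 ← R4 − (1531/969)·R3: [0, 0, 0, 4228/323, 755/969]
4 nonzero rows, so rank(B) = 4.
B has 5 columns; by rank–nullity, nullity = 5 − 4 = 1.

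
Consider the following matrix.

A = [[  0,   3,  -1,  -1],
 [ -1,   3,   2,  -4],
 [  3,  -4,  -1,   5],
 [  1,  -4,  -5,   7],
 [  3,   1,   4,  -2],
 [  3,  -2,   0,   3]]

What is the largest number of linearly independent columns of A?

3

Row reduce to echelon form.
Swap R1 ↔ R2
R3 ← R3 + (3)·R1: [0, 5, 5, -7]
R4 ← R4 + R1: [0, -1, -3, 3]
R5 ← R5 + (3)·R1: [0, 10, 10, -14]
R6 ← R6 + (3)·R1: [0, 7, 6, -9]
R3 ← R3 − (5/3)·R2: [0, 0, 20/3, -16/3]
R4 ← R4 + (1/3)·R2: [0, 0, -10/3, 8/3]
R5 ← R5 − (10/3)·R2: [0, 0, 40/3, -32/3]
R6 ← R6 − (7/3)·R2: [0, 0, 25/3, -20/3]
R4 ← R4 + (1/2)·R3: [0, 0, 0, 0]
R5 ← R5 − (2)·R3: [0, 0, 0, 0]
R6 ← R6 − (5/4)·R3: [0, 0, 0, 0]
Echelon form has 3 nonzero rows, so rank(A) = 3.
The rank gives the maximum number of linearly independent columns: 3.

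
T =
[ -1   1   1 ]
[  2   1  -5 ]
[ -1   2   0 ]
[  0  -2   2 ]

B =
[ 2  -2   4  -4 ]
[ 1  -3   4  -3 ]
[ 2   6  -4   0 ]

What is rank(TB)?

First compute TB:
[[  1,   5,  -4,   1],
 [ -5, -37,  32, -11],
 [  0,  -4,   4,  -2],
 [  2,  18, -16,   6]]
Now row reduce the product.
R2 ← R2 + (5)·R1: [0, -12, 12, -6]
R4 ← R4 − (2)·R1: [0, 8, -8, 4]
R3 ← R3 − (1/3)·R2: [0, 0, 0, 0]
R4 ← R4 + (2/3)·R2: [0, 0, 0, 0]
2 nonzero rows, so rank(TB) = 2.

2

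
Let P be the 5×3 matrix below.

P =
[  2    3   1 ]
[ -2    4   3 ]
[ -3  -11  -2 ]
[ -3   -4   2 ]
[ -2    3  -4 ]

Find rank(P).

3

Row reduce to echelon form.
R2 ← R2 + R1: [0, 7, 4]
R3 ← R3 + (3/2)·R1: [0, -13/2, -1/2]
R4 ← R4 + (3/2)·R1: [0, 1/2, 7/2]
R5 ← R5 + R1: [0, 6, -3]
R3 ← R3 + (13/14)·R2: [0, 0, 45/14]
R4 ← R4 − (1/14)·R2: [0, 0, 45/14]
R5 ← R5 − (6/7)·R2: [0, 0, -45/7]
R4 ← R4 − R3: [0, 0, 0]
R5 ← R5 + (2)·R3: [0, 0, 0]
Echelon form has 3 nonzero rows, so rank(P) = 3.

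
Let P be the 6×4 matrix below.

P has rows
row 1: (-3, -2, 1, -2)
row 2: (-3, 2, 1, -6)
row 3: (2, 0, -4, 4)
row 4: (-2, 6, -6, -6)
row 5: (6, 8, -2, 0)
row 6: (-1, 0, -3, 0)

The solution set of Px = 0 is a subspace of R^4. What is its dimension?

1

Row reduce to echelon form.
R2 ← R2 − R1: [0, 4, 0, -4]
R3 ← R3 + (2/3)·R1: [0, -4/3, -10/3, 8/3]
R4 ← R4 − (2/3)·R1: [0, 22/3, -20/3, -14/3]
R5 ← R5 + (2)·R1: [0, 4, 0, -4]
R6 ← R6 − (1/3)·R1: [0, 2/3, -10/3, 2/3]
R3 ← R3 + (1/3)·R2: [0, 0, -10/3, 4/3]
R4 ← R4 − (11/6)·R2: [0, 0, -20/3, 8/3]
R5 ← R5 − R2: [0, 0, 0, 0]
R6 ← R6 − (1/6)·R2: [0, 0, -10/3, 4/3]
R4 ← R4 − (2)·R3: [0, 0, 0, 0]
R6 ← R6 − R3: [0, 0, 0, 0]
3 nonzero rows, so rank(P) = 3.
P has 4 columns; by rank–nullity, nullity = 4 − 3 = 1.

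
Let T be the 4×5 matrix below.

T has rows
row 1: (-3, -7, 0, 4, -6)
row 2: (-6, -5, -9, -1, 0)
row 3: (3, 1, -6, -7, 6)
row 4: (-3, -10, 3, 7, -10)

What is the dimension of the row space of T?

Row reduce to echelon form.
R2 ← R2 − (2)·R1: [0, 9, -9, -9, 12]
R3 ← R3 + R1: [0, -6, -6, -3, 0]
R4 ← R4 − R1: [0, -3, 3, 3, -4]
R3 ← R3 + (2/3)·R2: [0, 0, -12, -9, 8]
R4 ← R4 + (1/3)·R2: [0, 0, 0, 0, 0]
Echelon form has 3 nonzero rows, so rank(T) = 3.
The row space has dimension equal to the rank: 3.

3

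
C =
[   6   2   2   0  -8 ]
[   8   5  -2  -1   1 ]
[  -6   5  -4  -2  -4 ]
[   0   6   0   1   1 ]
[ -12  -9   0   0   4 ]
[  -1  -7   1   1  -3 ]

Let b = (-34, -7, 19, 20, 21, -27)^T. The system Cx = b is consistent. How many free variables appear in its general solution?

Row reduce the augmented matrix [C | b].
R2 ← R2 − (4/3)·R1: [0, 7/3, -14/3, -1, 35/3, 115/3]
R3 ← R3 + R1: [0, 7, -2, -2, -12, -15]
R5 ← R5 + (2)·R1: [0, -5, 4, 0, -12, -47]
R6 ← R6 + (1/6)·R1: [0, -20/3, 4/3, 1, -13/3, -98/3]
R3 ← R3 − (3)·R2: [0, 0, 12, 1, -47, -130]
R4 ← R4 − (18/7)·R2: [0, 0, 12, 25/7, -29, -550/7]
R5 ← R5 + (15/7)·R2: [0, 0, -6, -15/7, 13, 246/7]
R6 ← R6 + (20/7)·R2: [0, 0, -12, -13/7, 29, 538/7]
R4 ← R4 − R3: [0, 0, 0, 18/7, 18, 360/7]
R5 ← R5 + (1/2)·R3: [0, 0, 0, -23/14, -21/2, -209/7]
R6 ← R6 + R3: [0, 0, 0, -6/7, -18, -372/7]
R5 ← R5 + (23/36)·R4: [0, 0, 0, 0, 1, 3]
R6 ← R6 + (1/3)·R4: [0, 0, 0, 0, -12, -36]
R6 ← R6 + (12)·R5: [0, 0, 0, 0, 0, 0]
The echelon form has 5 nonzero rows, and every pivot lies in the first 5 columns, so rank(C) = rank([C|b]) = 5.
The system is consistent.
Free variables = (unknowns) − (rank) = 5 − 5 = 0.

0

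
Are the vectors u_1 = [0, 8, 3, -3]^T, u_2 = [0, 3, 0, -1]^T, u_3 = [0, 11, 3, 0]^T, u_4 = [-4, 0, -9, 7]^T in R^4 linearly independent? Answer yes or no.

Form the matrix with these vectors as rows and row reduce.
Swap R1 ↔ R4
R3 ← R3 − (11/3)·R2: [0, 0, 3, 11/3]
R4 ← R4 − (8/3)·R2: [0, 0, 3, -1/3]
R4 ← R4 − R3: [0, 0, 0, -4]
4 nonzero rows, so the 4 vectors span a space of dimension 4.
Since 4 = 4, the vectors are linearly independent.

yes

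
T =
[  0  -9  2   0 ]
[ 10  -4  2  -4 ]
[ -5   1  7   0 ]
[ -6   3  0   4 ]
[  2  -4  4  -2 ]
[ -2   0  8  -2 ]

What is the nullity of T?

Row reduce to echelon form.
Swap R1 ↔ R2
R3 ← R3 + (1/2)·R1: [0, -1, 8, -2]
R4 ← R4 + (3/5)·R1: [0, 3/5, 6/5, 8/5]
R5 ← R5 − (1/5)·R1: [0, -16/5, 18/5, -6/5]
R6 ← R6 + (1/5)·R1: [0, -4/5, 42/5, -14/5]
R3 ← R3 − (1/9)·R2: [0, 0, 70/9, -2]
R4 ← R4 + (1/15)·R2: [0, 0, 4/3, 8/5]
R5 ← R5 − (16/45)·R2: [0, 0, 26/9, -6/5]
R6 ← R6 − (4/45)·R2: [0, 0, 74/9, -14/5]
R4 ← R4 − (6/35)·R3: [0, 0, 0, 68/35]
R5 ← R5 − (13/35)·R3: [0, 0, 0, -16/35]
R6 ← R6 − (37/35)·R3: [0, 0, 0, -24/35]
R5 ← R5 + (4/17)·R4: [0, 0, 0, 0]
R6 ← R6 + (6/17)·R4: [0, 0, 0, 0]
4 nonzero rows, so rank(T) = 4.
T has 4 columns; by rank–nullity, nullity = 4 − 4 = 0.

0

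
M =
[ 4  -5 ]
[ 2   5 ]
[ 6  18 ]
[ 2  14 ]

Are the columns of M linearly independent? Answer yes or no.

Row reduce M to echelon form.
R2 ← R2 − (1/2)·R1: [0, 15/2]
R3 ← R3 − (3/2)·R1: [0, 51/2]
R4 ← R4 − (1/2)·R1: [0, 33/2]
R3 ← R3 − (17/5)·R2: [0, 0]
R4 ← R4 − (11/5)·R2: [0, 0]
2 pivots among 2 columns.
Every column is a pivot column, so the columns are linearly independent.

yes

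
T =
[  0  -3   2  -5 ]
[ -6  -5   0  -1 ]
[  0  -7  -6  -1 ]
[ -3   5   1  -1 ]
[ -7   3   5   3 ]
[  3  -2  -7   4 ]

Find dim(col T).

4

Row reduce to echelon form.
Swap R1 ↔ R2
R4 ← R4 − (1/2)·R1: [0, 15/2, 1, -1/2]
R5 ← R5 − (7/6)·R1: [0, 53/6, 5, 25/6]
R6 ← R6 + (1/2)·R1: [0, -9/2, -7, 7/2]
R3 ← R3 − (7/3)·R2: [0, 0, -32/3, 32/3]
R4 ← R4 + (5/2)·R2: [0, 0, 6, -13]
R5 ← R5 + (53/18)·R2: [0, 0, 98/9, -95/9]
R6 ← R6 − (3/2)·R2: [0, 0, -10, 11]
R4 ← R4 + (9/16)·R3: [0, 0, 0, -7]
R5 ← R5 + (49/48)·R3: [0, 0, 0, 1/3]
R6 ← R6 − (15/16)·R3: [0, 0, 0, 1]
R5 ← R5 + (1/21)·R4: [0, 0, 0, 0]
R6 ← R6 + (1/7)·R4: [0, 0, 0, 0]
Echelon form has 4 nonzero rows, so rank(T) = 4.
The column space has dimension equal to the rank: 4.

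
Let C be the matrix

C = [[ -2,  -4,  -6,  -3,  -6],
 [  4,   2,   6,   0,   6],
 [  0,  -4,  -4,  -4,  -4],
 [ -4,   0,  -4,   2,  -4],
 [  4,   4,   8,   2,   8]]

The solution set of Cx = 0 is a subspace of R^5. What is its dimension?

Row reduce to echelon form.
R2 ← R2 + (2)·R1: [0, -6, -6, -6, -6]
R4 ← R4 − (2)·R1: [0, 8, 8, 8, 8]
R5 ← R5 + (2)·R1: [0, -4, -4, -4, -4]
R3 ← R3 − (2/3)·R2: [0, 0, 0, 0, 0]
R4 ← R4 + (4/3)·R2: [0, 0, 0, 0, 0]
R5 ← R5 − (2/3)·R2: [0, 0, 0, 0, 0]
2 nonzero rows, so rank(C) = 2.
C has 5 columns; by rank–nullity, nullity = 5 − 2 = 3.

3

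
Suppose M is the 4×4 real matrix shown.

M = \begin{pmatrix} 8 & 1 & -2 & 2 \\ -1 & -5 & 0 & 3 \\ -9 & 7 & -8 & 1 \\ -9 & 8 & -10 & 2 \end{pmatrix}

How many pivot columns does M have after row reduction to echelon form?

Row reduce to echelon form.
R2 ← R2 + (1/8)·R1: [0, -39/8, -1/4, 13/4]
R3 ← R3 + (9/8)·R1: [0, 65/8, -41/4, 13/4]
R4 ← R4 + (9/8)·R1: [0, 73/8, -49/4, 17/4]
R3 ← R3 + (5/3)·R2: [0, 0, -32/3, 26/3]
R4 ← R4 + (73/39)·R2: [0, 0, -496/39, 31/3]
R4 ← R4 − (31/26)·R3: [0, 0, 0, 0]
Echelon form has 3 nonzero rows, so rank(M) = 3.
Each nonzero row contributes one pivot column: 3 pivot columns.

3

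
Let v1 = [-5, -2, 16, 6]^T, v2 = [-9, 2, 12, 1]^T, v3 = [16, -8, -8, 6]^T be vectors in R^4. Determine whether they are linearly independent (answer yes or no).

Form the matrix with these vectors as rows and row reduce.
R2 ← R2 − (9/5)·R1: [0, 28/5, -84/5, -49/5]
R3 ← R3 + (16/5)·R1: [0, -72/5, 216/5, 126/5]
R3 ← R3 + (18/7)·R2: [0, 0, 0, 0]
2 nonzero rows, so the 3 vectors span a space of dimension 2.
Since 2 < 3, the vectors are linearly dependent.

no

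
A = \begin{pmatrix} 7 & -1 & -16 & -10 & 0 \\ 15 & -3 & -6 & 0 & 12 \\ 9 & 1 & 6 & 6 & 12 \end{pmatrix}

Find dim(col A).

Row reduce to echelon form.
R2 ← R2 − (15/7)·R1: [0, -6/7, 198/7, 150/7, 12]
R3 ← R3 − (9/7)·R1: [0, 16/7, 186/7, 132/7, 12]
R3 ← R3 + (8/3)·R2: [0, 0, 102, 76, 44]
Echelon form has 3 nonzero rows, so rank(A) = 3.
The column space has dimension equal to the rank: 3.

3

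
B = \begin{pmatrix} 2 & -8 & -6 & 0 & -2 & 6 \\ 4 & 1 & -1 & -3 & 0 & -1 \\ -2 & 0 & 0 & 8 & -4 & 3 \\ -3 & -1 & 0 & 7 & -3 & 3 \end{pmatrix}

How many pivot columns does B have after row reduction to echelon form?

3

Row reduce to echelon form.
R2 ← R2 − (2)·R1: [0, 17, 11, -3, 4, -13]
R3 ← R3 + R1: [0, -8, -6, 8, -6, 9]
R4 ← R4 + (3/2)·R1: [0, -13, -9, 7, -6, 12]
R3 ← R3 + (8/17)·R2: [0, 0, -14/17, 112/17, -70/17, 49/17]
R4 ← R4 + (13/17)·R2: [0, 0, -10/17, 80/17, -50/17, 35/17]
R4 ← R4 − (5/7)·R3: [0, 0, 0, 0, 0, 0]
Echelon form has 3 nonzero rows, so rank(B) = 3.
Each nonzero row contributes one pivot column: 3 pivot columns.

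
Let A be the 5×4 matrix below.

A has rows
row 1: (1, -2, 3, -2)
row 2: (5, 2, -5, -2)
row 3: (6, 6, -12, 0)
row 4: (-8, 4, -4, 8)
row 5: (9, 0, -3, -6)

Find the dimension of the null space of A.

Row reduce to echelon form.
R2 ← R2 − (5)·R1: [0, 12, -20, 8]
R3 ← R3 − (6)·R1: [0, 18, -30, 12]
R4 ← R4 + (8)·R1: [0, -12, 20, -8]
R5 ← R5 − (9)·R1: [0, 18, -30, 12]
R3 ← R3 − (3/2)·R2: [0, 0, 0, 0]
R4 ← R4 + R2: [0, 0, 0, 0]
R5 ← R5 − (3/2)·R2: [0, 0, 0, 0]
2 nonzero rows, so rank(A) = 2.
A has 4 columns; by rank–nullity, nullity = 4 − 2 = 2.

2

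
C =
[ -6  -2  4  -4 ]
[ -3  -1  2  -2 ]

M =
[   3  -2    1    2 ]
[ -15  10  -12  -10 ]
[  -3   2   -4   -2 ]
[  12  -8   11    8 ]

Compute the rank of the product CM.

1

First compute CM:
[[-48,  32, -42, -32],
 [-24,  16, -21, -16]]
Now row reduce the product.
R2 ← R2 − (1/2)·R1: [0, 0, 0, 0]
1 nonzero row, so rank(CM) = 1.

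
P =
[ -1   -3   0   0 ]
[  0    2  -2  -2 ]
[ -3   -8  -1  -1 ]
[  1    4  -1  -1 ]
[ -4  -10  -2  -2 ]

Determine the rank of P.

2

Row reduce to echelon form.
R3 ← R3 − (3)·R1: [0, 1, -1, -1]
R4 ← R4 + R1: [0, 1, -1, -1]
R5 ← R5 − (4)·R1: [0, 2, -2, -2]
R3 ← R3 − (1/2)·R2: [0, 0, 0, 0]
R4 ← R4 − (1/2)·R2: [0, 0, 0, 0]
R5 ← R5 − R2: [0, 0, 0, 0]
Echelon form has 2 nonzero rows, so rank(P) = 2.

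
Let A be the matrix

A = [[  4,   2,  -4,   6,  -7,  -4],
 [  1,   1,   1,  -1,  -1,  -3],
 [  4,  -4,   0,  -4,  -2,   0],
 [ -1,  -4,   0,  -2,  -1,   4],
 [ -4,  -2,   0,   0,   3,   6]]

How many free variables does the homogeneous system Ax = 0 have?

Row reduce to echelon form.
R2 ← R2 − (1/4)·R1: [0, 1/2, 2, -5/2, 3/4, -2]
R3 ← R3 − R1: [0, -6, 4, -10, 5, 4]
R4 ← R4 + (1/4)·R1: [0, -7/2, -1, -1/2, -11/4, 3]
R5 ← R5 + R1: [0, 0, -4, 6, -4, 2]
R3 ← R3 + (12)·R2: [0, 0, 28, -40, 14, -20]
R4 ← R4 + (7)·R2: [0, 0, 13, -18, 5/2, -11]
R4 ← R4 − (13/28)·R3: [0, 0, 0, 4/7, -4, -12/7]
R5 ← R5 + (1/7)·R3: [0, 0, 0, 2/7, -2, -6/7]
R5 ← R5 − (1/2)·R4: [0, 0, 0, 0, 0, 0]
4 nonzero rows, so rank(A) = 4.
A has 6 columns; by rank–nullity, nullity = 6 − 4 = 2.

2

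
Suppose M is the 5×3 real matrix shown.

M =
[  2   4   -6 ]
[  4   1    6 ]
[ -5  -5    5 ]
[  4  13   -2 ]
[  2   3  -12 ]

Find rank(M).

3

Row reduce to echelon form.
R2 ← R2 − (2)·R1: [0, -7, 18]
R3 ← R3 + (5/2)·R1: [0, 5, -10]
R4 ← R4 − (2)·R1: [0, 5, 10]
R5 ← R5 − R1: [0, -1, -6]
R3 ← R3 + (5/7)·R2: [0, 0, 20/7]
R4 ← R4 + (5/7)·R2: [0, 0, 160/7]
R5 ← R5 − (1/7)·R2: [0, 0, -60/7]
R4 ← R4 − (8)·R3: [0, 0, 0]
R5 ← R5 + (3)·R3: [0, 0, 0]
Echelon form has 3 nonzero rows, so rank(M) = 3.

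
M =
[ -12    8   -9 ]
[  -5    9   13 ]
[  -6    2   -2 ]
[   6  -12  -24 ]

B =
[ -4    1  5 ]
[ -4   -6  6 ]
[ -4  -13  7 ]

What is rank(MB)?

2

First compute MB:
[[ 52,  57, -75],
 [-68, -228, 120],
 [ 24,   8, -32],
 [120, 390, -210]]
Now row reduce the product.
R2 ← R2 + (17/13)·R1: [0, -1995/13, 285/13]
R3 ← R3 − (6/13)·R1: [0, -238/13, 34/13]
R4 ← R4 − (30/13)·R1: [0, 3360/13, -480/13]
R3 ← R3 − (34/285)·R2: [0, 0, 0]
R4 ← R4 + (32/19)·R2: [0, 0, 0]
2 nonzero rows, so rank(MB) = 2.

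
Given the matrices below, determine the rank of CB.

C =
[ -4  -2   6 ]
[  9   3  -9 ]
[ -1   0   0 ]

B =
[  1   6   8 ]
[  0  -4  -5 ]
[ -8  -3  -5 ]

First compute CB:
[[-52, -34, -52],
 [ 81,  69, 102],
 [ -1,  -6,  -8]]
Now row reduce the product.
R2 ← R2 + (81/52)·R1: [0, 417/26, 21]
R3 ← R3 − (1/52)·R1: [0, -139/26, -7]
R3 ← R3 + (1/3)·R2: [0, 0, 0]
2 nonzero rows, so rank(CB) = 2.

2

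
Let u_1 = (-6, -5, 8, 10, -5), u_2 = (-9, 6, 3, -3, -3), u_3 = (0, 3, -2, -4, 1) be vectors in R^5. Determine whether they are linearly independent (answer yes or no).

no

Form the matrix with these vectors as rows and row reduce.
R2 ← R2 − (3/2)·R1: [0, 27/2, -9, -18, 9/2]
R3 ← R3 − (2/9)·R2: [0, 0, 0, 0, 0]
2 nonzero rows, so the 3 vectors span a space of dimension 2.
Since 2 < 3, the vectors are linearly dependent.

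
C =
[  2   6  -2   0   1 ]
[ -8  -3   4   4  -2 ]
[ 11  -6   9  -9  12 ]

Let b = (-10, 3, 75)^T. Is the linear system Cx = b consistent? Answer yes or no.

yes

Row reduce the augmented matrix [C | b].
R2 ← R2 + (4)·R1: [0, 21, -4, 4, 2, -37]
R3 ← R3 − (11/2)·R1: [0, -39, 20, -9, 13/2, 130]
R3 ← R3 + (13/7)·R2: [0, 0, 88/7, -11/7, 143/14, 429/7]
The echelon form has 3 nonzero rows, and every pivot lies in the first 5 columns, so rank(C) = rank([C|b]) = 3.
The system is consistent.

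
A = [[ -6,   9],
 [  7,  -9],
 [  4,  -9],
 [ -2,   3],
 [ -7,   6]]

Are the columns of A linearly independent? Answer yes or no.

Row reduce A to echelon form.
R2 ← R2 + (7/6)·R1: [0, 3/2]
R3 ← R3 + (2/3)·R1: [0, -3]
R4 ← R4 − (1/3)·R1: [0, 0]
R5 ← R5 − (7/6)·R1: [0, -9/2]
R3 ← R3 + (2)·R2: [0, 0]
R5 ← R5 + (3)·R2: [0, 0]
2 pivots among 2 columns.
Every column is a pivot column, so the columns are linearly independent.

yes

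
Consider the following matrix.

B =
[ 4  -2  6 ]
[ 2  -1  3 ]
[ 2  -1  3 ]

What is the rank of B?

Row reduce to echelon form.
R2 ← R2 − (1/2)·R1: [0, 0, 0]
R3 ← R3 − (1/2)·R1: [0, 0, 0]
Echelon form has 1 nonzero row, so rank(B) = 1.

1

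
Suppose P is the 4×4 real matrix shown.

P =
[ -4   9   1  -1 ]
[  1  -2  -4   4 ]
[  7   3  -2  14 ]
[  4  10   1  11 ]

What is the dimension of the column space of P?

Row reduce to echelon form.
R2 ← R2 + (1/4)·R1: [0, 1/4, -15/4, 15/4]
R3 ← R3 + (7/4)·R1: [0, 75/4, -1/4, 49/4]
R4 ← R4 + R1: [0, 19, 2, 10]
R3 ← R3 − (75)·R2: [0, 0, 281, -269]
R4 ← R4 − (76)·R2: [0, 0, 287, -275]
R4 ← R4 − (287/281)·R3: [0, 0, 0, -72/281]
Echelon form has 4 nonzero rows, so rank(P) = 4.
The column space has dimension equal to the rank: 4.

4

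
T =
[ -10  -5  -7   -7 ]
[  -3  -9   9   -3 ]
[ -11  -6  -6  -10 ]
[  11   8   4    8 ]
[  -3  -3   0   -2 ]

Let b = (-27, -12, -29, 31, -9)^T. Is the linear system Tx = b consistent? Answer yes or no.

yes

Row reduce the augmented matrix [T | b].
R2 ← R2 − (3/10)·R1: [0, -15/2, 111/10, -9/10, -39/10]
R3 ← R3 − (11/10)·R1: [0, -1/2, 17/10, -23/10, 7/10]
R4 ← R4 + (11/10)·R1: [0, 5/2, -37/10, 3/10, 13/10]
R5 ← R5 − (3/10)·R1: [0, -3/2, 21/10, 1/10, -9/10]
R3 ← R3 − (1/15)·R2: [0, 0, 24/25, -56/25, 24/25]
R4 ← R4 + (1/3)·R2: [0, 0, 0, 0, 0]
R5 ← R5 − (1/5)·R2: [0, 0, -3/25, 7/25, -3/25]
R5 ← R5 + (1/8)·R3: [0, 0, 0, 0, 0]
The echelon form has 3 nonzero rows, and every pivot lies in the first 4 columns, so rank(T) = rank([T|b]) = 3.
The system is consistent.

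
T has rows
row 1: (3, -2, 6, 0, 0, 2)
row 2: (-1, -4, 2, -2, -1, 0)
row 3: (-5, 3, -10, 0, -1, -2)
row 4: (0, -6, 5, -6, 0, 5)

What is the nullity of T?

2

Row reduce to echelon form.
R2 ← R2 + (1/3)·R1: [0, -14/3, 4, -2, -1, 2/3]
R3 ← R3 + (5/3)·R1: [0, -1/3, 0, 0, -1, 4/3]
R3 ← R3 − (1/14)·R2: [0, 0, -2/7, 1/7, -13/14, 9/7]
R4 ← R4 − (9/7)·R2: [0, 0, -1/7, -24/7, 9/7, 29/7]
R4 ← R4 − (1/2)·R3: [0, 0, 0, -7/2, 7/4, 7/2]
4 nonzero rows, so rank(T) = 4.
T has 6 columns; by rank–nullity, nullity = 6 − 4 = 2.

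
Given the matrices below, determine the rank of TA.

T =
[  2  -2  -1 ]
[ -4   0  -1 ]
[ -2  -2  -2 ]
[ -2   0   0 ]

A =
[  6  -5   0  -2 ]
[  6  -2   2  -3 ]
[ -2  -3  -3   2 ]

3

First compute TA:
[[  2,  -3,  -1,   0],
 [-22,  23,   3,   6],
 [-20,  20,   2,   6],
 [-12,  10,   0,   4]]
Now row reduce the product.
R2 ← R2 + (11)·R1: [0, -10, -8, 6]
R3 ← R3 + (10)·R1: [0, -10, -8, 6]
R4 ← R4 + (6)·R1: [0, -8, -6, 4]
R3 ← R3 − R2: [0, 0, 0, 0]
R4 ← R4 − (4/5)·R2: [0, 0, 2/5, -4/5]
Swap R3 ↔ R4
3 nonzero rows, so rank(TA) = 3.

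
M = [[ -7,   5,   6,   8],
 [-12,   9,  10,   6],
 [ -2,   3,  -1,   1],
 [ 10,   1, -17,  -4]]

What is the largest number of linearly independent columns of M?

Row reduce to echelon form.
R2 ← R2 − (12/7)·R1: [0, 3/7, -2/7, -54/7]
R3 ← R3 − (2/7)·R1: [0, 11/7, -19/7, -9/7]
R4 ← R4 + (10/7)·R1: [0, 57/7, -59/7, 52/7]
R3 ← R3 − (11/3)·R2: [0, 0, -5/3, 27]
R4 ← R4 − (19)·R2: [0, 0, -3, 154]
R4 ← R4 − (9/5)·R3: [0, 0, 0, 527/5]
Echelon form has 4 nonzero rows, so rank(M) = 4.
The rank gives the maximum number of linearly independent columns: 4.

4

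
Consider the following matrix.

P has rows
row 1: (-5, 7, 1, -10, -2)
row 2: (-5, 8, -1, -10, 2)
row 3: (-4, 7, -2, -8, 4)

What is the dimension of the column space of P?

Row reduce to echelon form.
R2 ← R2 − R1: [0, 1, -2, 0, 4]
R3 ← R3 − (4/5)·R1: [0, 7/5, -14/5, 0, 28/5]
R3 ← R3 − (7/5)·R2: [0, 0, 0, 0, 0]
Echelon form has 2 nonzero rows, so rank(P) = 2.
The column space has dimension equal to the rank: 2.

2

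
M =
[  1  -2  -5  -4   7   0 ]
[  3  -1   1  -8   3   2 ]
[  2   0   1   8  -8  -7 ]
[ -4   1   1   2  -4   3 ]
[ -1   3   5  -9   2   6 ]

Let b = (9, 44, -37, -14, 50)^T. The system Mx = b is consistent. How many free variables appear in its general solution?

1

Row reduce the augmented matrix [M | b].
R2 ← R2 − (3)·R1: [0, 5, 16, 4, -18, 2, 17]
R3 ← R3 − (2)·R1: [0, 4, 11, 16, -22, -7, -55]
R4 ← R4 + (4)·R1: [0, -7, -19, -14, 24, 3, 22]
R5 ← R5 + R1: [0, 1, 0, -13, 9, 6, 59]
R3 ← R3 − (4/5)·R2: [0, 0, -9/5, 64/5, -38/5, -43/5, -343/5]
R4 ← R4 + (7/5)·R2: [0, 0, 17/5, -42/5, -6/5, 29/5, 229/5]
R5 ← R5 − (1/5)·R2: [0, 0, -16/5, -69/5, 63/5, 28/5, 278/5]
R4 ← R4 + (17/9)·R3: [0, 0, 0, 142/9, -140/9, -94/9, -754/9]
R5 ← R5 − (16/9)·R3: [0, 0, 0, -329/9, 235/9, 188/9, 1598/9]
R5 ← R5 + (329/142)·R4: [0, 0, 0, 0, -705/71, -235/71, -1175/71]
The echelon form has 5 nonzero rows, and every pivot lies in the first 6 columns, so rank(M) = rank([M|b]) = 5.
The system is consistent.
Free variables = (unknowns) − (rank) = 6 − 5 = 1.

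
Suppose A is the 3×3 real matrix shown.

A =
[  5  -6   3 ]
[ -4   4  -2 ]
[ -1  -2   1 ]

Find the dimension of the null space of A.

1

Row reduce to echelon form.
R2 ← R2 + (4/5)·R1: [0, -4/5, 2/5]
R3 ← R3 + (1/5)·R1: [0, -16/5, 8/5]
R3 ← R3 − (4)·R2: [0, 0, 0]
2 nonzero rows, so rank(A) = 2.
A has 3 columns; by rank–nullity, nullity = 3 − 2 = 1.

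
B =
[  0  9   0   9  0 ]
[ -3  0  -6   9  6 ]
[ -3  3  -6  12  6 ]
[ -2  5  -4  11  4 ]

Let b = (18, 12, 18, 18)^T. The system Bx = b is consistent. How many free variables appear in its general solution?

Row reduce the augmented matrix [B | b].
Swap R1 ↔ R2
R3 ← R3 − R1: [0, 3, 0, 3, 0, 6]
R4 ← R4 − (2/3)·R1: [0, 5, 0, 5, 0, 10]
R3 ← R3 − (1/3)·R2: [0, 0, 0, 0, 0, 0]
R4 ← R4 − (5/9)·R2: [0, 0, 0, 0, 0, 0]
The echelon form has 2 nonzero rows, and every pivot lies in the first 5 columns, so rank(B) = rank([B|b]) = 2.
The system is consistent.
Free variables = (unknowns) − (rank) = 5 − 2 = 3.

3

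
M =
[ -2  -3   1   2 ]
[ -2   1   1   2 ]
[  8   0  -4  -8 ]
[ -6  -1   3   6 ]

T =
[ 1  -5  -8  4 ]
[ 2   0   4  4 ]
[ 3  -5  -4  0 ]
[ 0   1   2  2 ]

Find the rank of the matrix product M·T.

First compute MT:
[[ -5,   7,   4, -16],
 [  3,   7,  20,   0],
 [ -4, -28, -64,  16],
 [  1,  21,  44, -16]]
Now row reduce the product.
R2 ← R2 + (3/5)·R1: [0, 56/5, 112/5, -48/5]
R3 ← R3 − (4/5)·R1: [0, -168/5, -336/5, 144/5]
R4 ← R4 + (1/5)·R1: [0, 112/5, 224/5, -96/5]
R3 ← R3 + (3)·R2: [0, 0, 0, 0]
R4 ← R4 − (2)·R2: [0, 0, 0, 0]
2 nonzero rows, so rank(MT) = 2.

2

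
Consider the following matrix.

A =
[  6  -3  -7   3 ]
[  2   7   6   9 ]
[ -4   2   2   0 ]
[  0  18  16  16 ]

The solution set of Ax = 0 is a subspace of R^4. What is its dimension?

0

Row reduce to echelon form.
R2 ← R2 − (1/3)·R1: [0, 8, 25/3, 8]
R3 ← R3 + (2/3)·R1: [0, 0, -8/3, 2]
R4 ← R4 − (9/4)·R2: [0, 0, -11/4, -2]
R4 ← R4 − (33/32)·R3: [0, 0, 0, -65/16]
4 nonzero rows, so rank(A) = 4.
A has 4 columns; by rank–nullity, nullity = 4 − 4 = 0.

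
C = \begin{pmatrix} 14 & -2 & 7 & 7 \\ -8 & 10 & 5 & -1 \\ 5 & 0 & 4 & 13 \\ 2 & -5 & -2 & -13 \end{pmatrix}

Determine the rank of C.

4

Row reduce to echelon form.
R2 ← R2 + (4/7)·R1: [0, 62/7, 9, 3]
R3 ← R3 − (5/14)·R1: [0, 5/7, 3/2, 21/2]
R4 ← R4 − (1/7)·R1: [0, -33/7, -3, -14]
R3 ← R3 − (5/62)·R2: [0, 0, 24/31, 318/31]
R4 ← R4 + (33/62)·R2: [0, 0, 111/62, -769/62]
R4 ← R4 − (37/16)·R3: [0, 0, 0, -289/8]
Echelon form has 4 nonzero rows, so rank(C) = 4.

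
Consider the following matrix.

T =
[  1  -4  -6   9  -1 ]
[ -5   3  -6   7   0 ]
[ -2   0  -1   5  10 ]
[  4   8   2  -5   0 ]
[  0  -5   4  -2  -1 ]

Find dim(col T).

Row reduce to echelon form.
R2 ← R2 + (5)·R1: [0, -17, -36, 52, -5]
R3 ← R3 + (2)·R1: [0, -8, -13, 23, 8]
R4 ← R4 − (4)·R1: [0, 24, 26, -41, 4]
R3 ← R3 − (8/17)·R2: [0, 0, 67/17, -25/17, 176/17]
R4 ← R4 + (24/17)·R2: [0, 0, -422/17, 551/17, -52/17]
R5 ← R5 − (5/17)·R2: [0, 0, 248/17, -294/17, 8/17]
R4 ← R4 + (422/67)·R3: [0, 0, 0, 1551/67, 4164/67]
R5 ← R5 − (248/67)·R3: [0, 0, 0, -794/67, -2536/67]
R5 ← R5 + (794/1551)·R4: [0, 0, 0, 0, -3120/517]
Echelon form has 5 nonzero rows, so rank(T) = 5.
The column space has dimension equal to the rank: 5.

5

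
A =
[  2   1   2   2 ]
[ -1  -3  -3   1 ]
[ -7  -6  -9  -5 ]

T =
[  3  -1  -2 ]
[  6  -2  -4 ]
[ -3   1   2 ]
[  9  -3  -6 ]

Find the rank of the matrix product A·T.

First compute AT:
[[ 24,  -8, -16],
 [ -3,   1,   2],
 [-75,  25,  50]]
Now row reduce the product.
R2 ← R2 + (1/8)·R1: [0, 0, 0]
R3 ← R3 + (25/8)·R1: [0, 0, 0]
1 nonzero row, so rank(AT) = 1.

1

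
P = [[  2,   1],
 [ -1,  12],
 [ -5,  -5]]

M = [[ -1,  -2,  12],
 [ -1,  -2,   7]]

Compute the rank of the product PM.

First compute PM:
[[ -3,  -6,  31],
 [-11, -22,  72],
 [ 10,  20, -95]]
Now row reduce the product.
R2 ← R2 − (11/3)·R1: [0, 0, -125/3]
R3 ← R3 + (10/3)·R1: [0, 0, 25/3]
R3 ← R3 + (1/5)·R2: [0, 0, 0]
2 nonzero rows, so rank(PM) = 2.

2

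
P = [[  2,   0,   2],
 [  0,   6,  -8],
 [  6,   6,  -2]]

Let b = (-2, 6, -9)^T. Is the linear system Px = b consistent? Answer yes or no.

no

Row reduce the augmented matrix [P | b].
R3 ← R3 − (3)·R1: [0, 6, -8, -3]
R3 ← R3 − R2: [0, 0, 0, -9]
The echelon form has 3 nonzero rows; the last pivot sits in the augmented column, so rank(P) = 2 but rank([P|b]) = 3.
Since the ranks differ, the system is inconsistent.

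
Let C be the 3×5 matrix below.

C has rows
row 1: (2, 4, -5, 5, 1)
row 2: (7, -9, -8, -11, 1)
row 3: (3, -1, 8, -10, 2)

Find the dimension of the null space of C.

2

Row reduce to echelon form.
R2 ← R2 − (7/2)·R1: [0, -23, 19/2, -57/2, -5/2]
R3 ← R3 − (3/2)·R1: [0, -7, 31/2, -35/2, 1/2]
R3 ← R3 − (7/23)·R2: [0, 0, 290/23, -203/23, 29/23]
3 nonzero rows, so rank(C) = 3.
C has 5 columns; by rank–nullity, nullity = 5 − 3 = 2.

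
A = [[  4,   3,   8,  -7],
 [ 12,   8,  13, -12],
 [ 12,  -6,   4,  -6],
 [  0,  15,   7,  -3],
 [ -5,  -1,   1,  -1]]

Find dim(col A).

Row reduce to echelon form.
R2 ← R2 − (3)·R1: [0, -1, -11, 9]
R3 ← R3 − (3)·R1: [0, -15, -20, 15]
R5 ← R5 + (5/4)·R1: [0, 11/4, 11, -39/4]
R3 ← R3 − (15)·R2: [0, 0, 145, -120]
R4 ← R4 + (15)·R2: [0, 0, -158, 132]
R5 ← R5 + (11/4)·R2: [0, 0, -77/4, 15]
R4 ← R4 + (158/145)·R3: [0, 0, 0, 36/29]
R5 ← R5 + (77/580)·R3: [0, 0, 0, -27/29]
R5 ← R5 + (3/4)·R4: [0, 0, 0, 0]
Echelon form has 4 nonzero rows, so rank(A) = 4.
The column space has dimension equal to the rank: 4.

4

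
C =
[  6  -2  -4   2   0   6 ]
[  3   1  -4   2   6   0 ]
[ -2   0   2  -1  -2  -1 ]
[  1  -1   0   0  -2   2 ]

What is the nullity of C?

Row reduce to echelon form.
R2 ← R2 − (1/2)·R1: [0, 2, -2, 1, 6, -3]
R3 ← R3 + (1/3)·R1: [0, -2/3, 2/3, -1/3, -2, 1]
R4 ← R4 − (1/6)·R1: [0, -2/3, 2/3, -1/3, -2, 1]
R3 ← R3 + (1/3)·R2: [0, 0, 0, 0, 0, 0]
R4 ← R4 + (1/3)·R2: [0, 0, 0, 0, 0, 0]
2 nonzero rows, so rank(C) = 2.
C has 6 columns; by rank–nullity, nullity = 6 − 2 = 4.

4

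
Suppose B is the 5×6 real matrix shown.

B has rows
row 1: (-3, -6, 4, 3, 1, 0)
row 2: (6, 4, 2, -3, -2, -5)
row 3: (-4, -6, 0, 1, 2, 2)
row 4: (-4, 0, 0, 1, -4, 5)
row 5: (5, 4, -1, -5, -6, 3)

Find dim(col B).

Row reduce to echelon form.
R2 ← R2 + (2)·R1: [0, -8, 10, 3, 0, -5]
R3 ← R3 − (4/3)·R1: [0, 2, -16/3, -3, 2/3, 2]
R4 ← R4 − (4/3)·R1: [0, 8, -16/3, -3, -16/3, 5]
R5 ← R5 + (5/3)·R1: [0, -6, 17/3, 0, -13/3, 3]
R3 ← R3 + (1/4)·R2: [0, 0, -17/6, -9/4, 2/3, 3/4]
R4 ← R4 + R2: [0, 0, 14/3, 0, -16/3, 0]
R5 ← R5 − (3/4)·R2: [0, 0, -11/6, -9/4, -13/3, 27/4]
R4 ← R4 + (28/17)·R3: [0, 0, 0, -63/17, -72/17, 21/17]
R5 ← R5 − (11/17)·R3: [0, 0, 0, -27/34, -81/17, 213/34]
R5 ← R5 − (3/14)·R4: [0, 0, 0, 0, -27/7, 6]
Echelon form has 5 nonzero rows, so rank(B) = 5.
The column space has dimension equal to the rank: 5.

5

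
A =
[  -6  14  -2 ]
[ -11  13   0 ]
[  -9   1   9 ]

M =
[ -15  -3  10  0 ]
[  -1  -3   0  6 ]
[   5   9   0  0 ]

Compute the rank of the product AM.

First compute AM:
[[ 66, -42, -60,  84],
 [152,  -6, -110,  78],
 [179, 105, -90,   6]]
Now row reduce the product.
R2 ← R2 − (76/33)·R1: [0, 998/11, 310/11, -1270/11]
R3 ← R3 − (179/66)·R1: [0, 2408/11, 800/11, -2440/11]
R3 ← R3 − (1204/499)·R2: [0, 0, 2360/499, 28320/499]
3 nonzero rows, so rank(AM) = 3.

3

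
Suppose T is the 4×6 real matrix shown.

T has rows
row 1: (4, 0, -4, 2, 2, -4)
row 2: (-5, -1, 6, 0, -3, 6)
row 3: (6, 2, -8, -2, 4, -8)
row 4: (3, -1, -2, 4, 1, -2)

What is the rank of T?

2

Row reduce to echelon form.
R2 ← R2 + (5/4)·R1: [0, -1, 1, 5/2, -1/2, 1]
R3 ← R3 − (3/2)·R1: [0, 2, -2, -5, 1, -2]
R4 ← R4 − (3/4)·R1: [0, -1, 1, 5/2, -1/2, 1]
R3 ← R3 + (2)·R2: [0, 0, 0, 0, 0, 0]
R4 ← R4 − R2: [0, 0, 0, 0, 0, 0]
Echelon form has 2 nonzero rows, so rank(T) = 2.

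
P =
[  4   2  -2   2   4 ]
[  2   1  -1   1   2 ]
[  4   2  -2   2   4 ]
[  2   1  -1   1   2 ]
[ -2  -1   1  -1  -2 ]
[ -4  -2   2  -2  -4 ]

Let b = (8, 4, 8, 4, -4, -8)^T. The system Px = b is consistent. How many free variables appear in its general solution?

4

Row reduce the augmented matrix [P | b].
R2 ← R2 − (1/2)·R1: [0, 0, 0, 0, 0, 0]
R3 ← R3 − R1: [0, 0, 0, 0, 0, 0]
R4 ← R4 − (1/2)·R1: [0, 0, 0, 0, 0, 0]
R5 ← R5 + (1/2)·R1: [0, 0, 0, 0, 0, 0]
R6 ← R6 + R1: [0, 0, 0, 0, 0, 0]
The echelon form has 1 nonzero rows, and every pivot lies in the first 5 columns, so rank(P) = rank([P|b]) = 1.
The system is consistent.
Free variables = (unknowns) − (rank) = 5 − 1 = 4.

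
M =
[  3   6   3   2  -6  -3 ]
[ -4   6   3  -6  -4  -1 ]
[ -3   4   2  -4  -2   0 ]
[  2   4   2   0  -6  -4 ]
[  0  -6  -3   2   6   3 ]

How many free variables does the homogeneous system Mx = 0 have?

3

Row reduce to echelon form.
R2 ← R2 + (4/3)·R1: [0, 14, 7, -10/3, -12, -5]
R3 ← R3 + R1: [0, 10, 5, -2, -8, -3]
R4 ← R4 − (2/3)·R1: [0, 0, 0, -4/3, -2, -2]
R3 ← R3 − (5/7)·R2: [0, 0, 0, 8/21, 4/7, 4/7]
R5 ← R5 + (3/7)·R2: [0, 0, 0, 4/7, 6/7, 6/7]
R4 ← R4 + (7/2)·R3: [0, 0, 0, 0, 0, 0]
R5 ← R5 − (3/2)·R3: [0, 0, 0, 0, 0, 0]
3 nonzero rows, so rank(M) = 3.
M has 6 columns; by rank–nullity, nullity = 6 − 3 = 3.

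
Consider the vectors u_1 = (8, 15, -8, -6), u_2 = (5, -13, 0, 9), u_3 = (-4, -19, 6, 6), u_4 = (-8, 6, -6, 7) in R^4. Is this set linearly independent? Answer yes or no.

yes

Form the matrix with these vectors as rows and row reduce.
R2 ← R2 − (5/8)·R1: [0, -179/8, 5, 51/4]
R3 ← R3 + (1/2)·R1: [0, -23/2, 2, 3]
R4 ← R4 + R1: [0, 21, -14, 1]
R3 ← R3 − (92/179)·R2: [0, 0, -102/179, -636/179]
R4 ← R4 + (168/179)·R2: [0, 0, -1666/179, 2321/179]
R4 ← R4 − (49/3)·R3: [0, 0, 0, 71]
4 nonzero rows, so the 4 vectors span a space of dimension 4.
Since 4 = 4, the vectors are linearly independent.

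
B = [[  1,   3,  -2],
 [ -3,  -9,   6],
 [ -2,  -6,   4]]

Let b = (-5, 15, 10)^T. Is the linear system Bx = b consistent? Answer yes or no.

yes

Row reduce the augmented matrix [B | b].
R2 ← R2 + (3)·R1: [0, 0, 0, 0]
R3 ← R3 + (2)·R1: [0, 0, 0, 0]
The echelon form has 1 nonzero rows, and every pivot lies in the first 3 columns, so rank(B) = rank([B|b]) = 1.
The system is consistent.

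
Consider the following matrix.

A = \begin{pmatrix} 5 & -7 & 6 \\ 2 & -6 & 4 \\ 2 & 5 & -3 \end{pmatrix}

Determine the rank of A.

Row reduce to echelon form.
R2 ← R2 − (2/5)·R1: [0, -16/5, 8/5]
R3 ← R3 − (2/5)·R1: [0, 39/5, -27/5]
R3 ← R3 + (39/16)·R2: [0, 0, -3/2]
Echelon form has 3 nonzero rows, so rank(A) = 3.

3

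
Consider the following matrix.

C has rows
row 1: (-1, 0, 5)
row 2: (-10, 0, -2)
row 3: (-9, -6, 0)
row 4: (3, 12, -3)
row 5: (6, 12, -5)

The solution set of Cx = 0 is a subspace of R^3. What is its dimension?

Row reduce to echelon form.
R2 ← R2 − (10)·R1: [0, 0, -52]
R3 ← R3 − (9)·R1: [0, -6, -45]
R4 ← R4 + (3)·R1: [0, 12, 12]
R5 ← R5 + (6)·R1: [0, 12, 25]
Swap R2 ↔ R3
R4 ← R4 + (2)·R2: [0, 0, -78]
R5 ← R5 + (2)·R2: [0, 0, -65]
R4 ← R4 − (3/2)·R3: [0, 0, 0]
R5 ← R5 − (5/4)·R3: [0, 0, 0]
3 nonzero rows, so rank(C) = 3.
C has 3 columns; by rank–nullity, nullity = 3 − 3 = 0.

0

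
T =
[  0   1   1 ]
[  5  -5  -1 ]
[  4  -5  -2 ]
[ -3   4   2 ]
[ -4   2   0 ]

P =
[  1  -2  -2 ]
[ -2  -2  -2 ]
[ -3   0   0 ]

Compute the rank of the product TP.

2

First compute TP:
[[ -5,  -2,  -2],
 [ 18,   0,   0],
 [ 20,   2,   2],
 [-17,  -2,  -2],
 [ -8,   4,   4]]
Now row reduce the product.
R2 ← R2 + (18/5)·R1: [0, -36/5, -36/5]
R3 ← R3 + (4)·R1: [0, -6, -6]
R4 ← R4 − (17/5)·R1: [0, 24/5, 24/5]
R5 ← R5 − (8/5)·R1: [0, 36/5, 36/5]
R3 ← R3 − (5/6)·R2: [0, 0, 0]
R4 ← R4 + (2/3)·R2: [0, 0, 0]
R5 ← R5 + R2: [0, 0, 0]
2 nonzero rows, so rank(TP) = 2.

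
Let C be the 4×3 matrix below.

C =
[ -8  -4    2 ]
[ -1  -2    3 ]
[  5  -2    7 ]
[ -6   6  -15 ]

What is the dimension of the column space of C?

Row reduce to echelon form.
R2 ← R2 − (1/8)·R1: [0, -3/2, 11/4]
R3 ← R3 + (5/8)·R1: [0, -9/2, 33/4]
R4 ← R4 − (3/4)·R1: [0, 9, -33/2]
R3 ← R3 − (3)·R2: [0, 0, 0]
R4 ← R4 + (6)·R2: [0, 0, 0]
Echelon form has 2 nonzero rows, so rank(C) = 2.
The column space has dimension equal to the rank: 2.

2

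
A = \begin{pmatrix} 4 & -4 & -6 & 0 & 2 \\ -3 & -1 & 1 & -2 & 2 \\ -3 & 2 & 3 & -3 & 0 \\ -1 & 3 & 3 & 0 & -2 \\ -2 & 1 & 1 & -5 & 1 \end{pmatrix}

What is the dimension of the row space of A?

Row reduce to echelon form.
R2 ← R2 + (3/4)·R1: [0, -4, -7/2, -2, 7/2]
R3 ← R3 + (3/4)·R1: [0, -1, -3/2, -3, 3/2]
R4 ← R4 + (1/4)·R1: [0, 2, 3/2, 0, -3/2]
R5 ← R5 + (1/2)·R1: [0, -1, -2, -5, 2]
R3 ← R3 − (1/4)·R2: [0, 0, -5/8, -5/2, 5/8]
R4 ← R4 + (1/2)·R2: [0, 0, -1/4, -1, 1/4]
R5 ← R5 − (1/4)·R2: [0, 0, -9/8, -9/2, 9/8]
R4 ← R4 − (2/5)·R3: [0, 0, 0, 0, 0]
R5 ← R5 − (9/5)·R3: [0, 0, 0, 0, 0]
Echelon form has 3 nonzero rows, so rank(A) = 3.
The row space has dimension equal to the rank: 3.

3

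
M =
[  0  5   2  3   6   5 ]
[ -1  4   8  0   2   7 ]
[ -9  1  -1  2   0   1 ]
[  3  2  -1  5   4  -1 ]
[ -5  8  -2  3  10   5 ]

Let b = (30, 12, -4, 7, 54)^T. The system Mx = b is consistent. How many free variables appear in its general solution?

1

Row reduce the augmented matrix [M | b].
Swap R1 ↔ R2
R3 ← R3 − (9)·R1: [0, -35, -73, 2, -18, -62, -112]
R4 ← R4 + (3)·R1: [0, 14, 23, 5, 10, 20, 43]
R5 ← R5 − (5)·R1: [0, -12, -42, 3, 0, -30, -6]
R3 ← R3 + (7)·R2: [0, 0, -59, 23, 24, -27, 98]
R4 ← R4 − (14/5)·R2: [0, 0, 87/5, -17/5, -34/5, 6, -41]
R5 ← R5 + (12/5)·R2: [0, 0, -186/5, 51/5, 72/5, -18, 66]
R4 ← R4 + (87/295)·R3: [0, 0, 0, 998/295, 82/295, -579/295, -3569/295]
R5 ← R5 − (186/295)·R3: [0, 0, 0, -1269/295, -216/295, -288/295, 1242/295]
R5 ← R5 + (1269/998)·R4: [0, 0, 0, 0, -189/499, -3465/998, -11151/998]
The echelon form has 5 nonzero rows, and every pivot lies in the first 6 columns, so rank(M) = rank([M|b]) = 5.
The system is consistent.
Free variables = (unknowns) − (rank) = 6 − 5 = 1.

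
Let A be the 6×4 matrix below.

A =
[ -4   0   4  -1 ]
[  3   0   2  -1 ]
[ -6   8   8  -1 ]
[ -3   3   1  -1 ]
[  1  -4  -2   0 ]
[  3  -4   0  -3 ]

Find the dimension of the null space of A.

0

Row reduce to echelon form.
R2 ← R2 + (3/4)·R1: [0, 0, 5, -7/4]
R3 ← R3 − (3/2)·R1: [0, 8, 2, 1/2]
R4 ← R4 − (3/4)·R1: [0, 3, -2, -1/4]
R5 ← R5 + (1/4)·R1: [0, -4, -1, -1/4]
R6 ← R6 + (3/4)·R1: [0, -4, 3, -15/4]
Swap R2 ↔ R3
R4 ← R4 − (3/8)·R2: [0, 0, -11/4, -7/16]
R5 ← R5 + (1/2)·R2: [0, 0, 0, 0]
R6 ← R6 + (1/2)·R2: [0, 0, 4, -7/2]
R4 ← R4 + (11/20)·R3: [0, 0, 0, -7/5]
R6 ← R6 − (4/5)·R3: [0, 0, 0, -21/10]
R6 ← R6 − (3/2)·R4: [0, 0, 0, 0]
4 nonzero rows, so rank(A) = 4.
A has 4 columns; by rank–nullity, nullity = 4 − 4 = 0.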